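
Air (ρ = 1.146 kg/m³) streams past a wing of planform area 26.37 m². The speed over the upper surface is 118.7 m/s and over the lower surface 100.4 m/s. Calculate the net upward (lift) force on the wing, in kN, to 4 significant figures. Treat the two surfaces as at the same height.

F ≈ 60.58 kN

With equal heights on the two surfaces, Bernoulli gives P_lower − P_upper = ½ρ(v_upper² − v_lower²).
ΔP = ½·1.146·(118.7² − 100.4²) = 2297 Pa.
Lift = ΔP · A = 2297 × 26.37 = 60580 N.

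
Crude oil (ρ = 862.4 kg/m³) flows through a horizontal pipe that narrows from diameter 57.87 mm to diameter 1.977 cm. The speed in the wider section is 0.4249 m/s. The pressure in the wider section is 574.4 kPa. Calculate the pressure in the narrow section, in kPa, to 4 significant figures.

P₂ ≈ 568.8 kPa

Mass conservation (A₁v₁ = A₂v₂) gives v₂ = 0.4249 × 26.30/3.070 = 3.641 m/s.
With no height change, Bernoulli's equation is P₁ + ½ρv₁² = P₂ + ½ρv₂².
P₂ = P₁ − ½ρ(v₂² − v₁²) = 574400 − ½·862.4·(3.641² − 0.4249²) = 574400 − 5637 = 568800 Pa.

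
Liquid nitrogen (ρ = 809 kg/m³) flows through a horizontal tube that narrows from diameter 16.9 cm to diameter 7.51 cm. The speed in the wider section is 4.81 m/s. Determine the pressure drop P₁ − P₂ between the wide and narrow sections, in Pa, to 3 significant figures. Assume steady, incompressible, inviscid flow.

ΔP = 231000 Pa

Mass conservation (A₁v₁ = A₂v₂) gives v₂ = 4.81 × 224/44.3 = 24.4 m/s.
With no height change, Bernoulli's equation is P₁ + ½ρv₁² = P₂ + ½ρv₂².
P₁ − P₂ = ½·809·(24.4² − 4.81²) = ½·809·570 = 231000 Pa.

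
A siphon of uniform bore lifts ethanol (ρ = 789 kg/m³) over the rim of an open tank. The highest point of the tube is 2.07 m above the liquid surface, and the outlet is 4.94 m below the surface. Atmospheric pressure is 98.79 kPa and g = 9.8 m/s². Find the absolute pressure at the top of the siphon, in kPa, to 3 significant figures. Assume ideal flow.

The outlet speed comes from Torricelli: v = √(2g·4.94) = 9.84 m/s.
Continuity keeps v the same throughout the tube; from surface to crest, P_atm + 0 = P_top + ½ρv² + ρg·h_top.
P_top = 98790 − ½·789·9.84² − 789·9.8·2.07 = 44600 Pa.

P_top ≈ 44.6 kPa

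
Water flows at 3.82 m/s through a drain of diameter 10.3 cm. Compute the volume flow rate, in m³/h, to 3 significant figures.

Q = A·v = 0.00833 m² × 3.82 m/s = 0.0318 m³/s.
Converting: 0.0318 m³/s × 3600 = 115 m³/h.

Q = 115 m³/h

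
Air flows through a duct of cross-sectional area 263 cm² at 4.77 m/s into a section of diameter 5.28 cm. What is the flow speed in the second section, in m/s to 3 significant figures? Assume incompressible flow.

v₂ = 57.3 m/s

By continuity, v₂ = v₁·A₁/A₂ = 4.77·(263/21.9) = 57.3 m/s.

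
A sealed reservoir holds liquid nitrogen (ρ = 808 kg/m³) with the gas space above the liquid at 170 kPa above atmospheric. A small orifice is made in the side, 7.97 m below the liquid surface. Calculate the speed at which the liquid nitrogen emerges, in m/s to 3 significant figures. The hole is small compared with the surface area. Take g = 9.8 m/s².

Take point 1 at the surface (v₁ ≈ 0) and point 2 at the hole (at atmospheric pressure). Bernoulli: P₁ + ρg h = P_atm + ½ρv₂².
With P₁ − P_atm = 170000 Pa, v₂ = √(2gh + 2ΔP/ρ) = √(2·9.8·7.97 + 2·170000/808) = 24.0 m/s.

v ≈ 24.0 m/s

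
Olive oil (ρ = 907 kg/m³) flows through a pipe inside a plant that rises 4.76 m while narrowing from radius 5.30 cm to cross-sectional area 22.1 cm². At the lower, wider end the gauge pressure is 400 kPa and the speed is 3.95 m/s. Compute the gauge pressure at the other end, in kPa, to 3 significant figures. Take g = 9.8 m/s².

252 kPa

The volume flow rate is constant, so v₂ = (A₁/A₂)v₁ = (88.2/22.1)·3.95 = 15.8 m/s.
Bernoulli: P₁ + ½ρv₁² + ρg h₁ = P₂ + ½ρv₂² + ρg h₂, so P₂ = P₁ + ½ρ(v₁² − v₂²) − ρg(h₂ − h₁).
P₂ = 400000 + ½·907·(3.95² − 15.8²) − 907·9.8·(+4.76) = 400000 + (-106000) − (42300) = 252000 Pa.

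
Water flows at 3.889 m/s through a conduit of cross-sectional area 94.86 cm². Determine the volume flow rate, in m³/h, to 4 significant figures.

Q = A·v = 0.009486 m² × 3.889 m/s = 0.03689 m³/s.
Converting: 0.03689 m³/s × 3600 = 132.8 m³/h.

132.8 m³/h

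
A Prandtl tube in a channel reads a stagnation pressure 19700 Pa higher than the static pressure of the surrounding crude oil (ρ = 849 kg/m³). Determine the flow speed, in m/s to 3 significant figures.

Bernoulli between the free stream and the stagnation point: ½ρv² = P_stag − P_static.
v = √(2ΔP/ρ) = √(2·19700/849) = 6.81 m/s.

v ≈ 6.81 m/s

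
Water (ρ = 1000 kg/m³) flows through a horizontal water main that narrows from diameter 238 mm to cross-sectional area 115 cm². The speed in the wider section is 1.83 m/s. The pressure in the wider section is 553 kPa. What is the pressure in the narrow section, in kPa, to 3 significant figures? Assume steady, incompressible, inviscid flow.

P₂ = 530 kPa

By continuity, v₂ = v₁·A₁/A₂ = 1.83·(445/115) = 7.08 m/s.
With no height change, Bernoulli's equation is P₁ + ½ρv₁² = P₂ + ½ρv₂².
P₂ = P₁ − ½ρ(v₂² − v₁²) = 553000 − ½·1000·(7.08² − 1.83²) = 553000 − 23400 = 530000 Pa.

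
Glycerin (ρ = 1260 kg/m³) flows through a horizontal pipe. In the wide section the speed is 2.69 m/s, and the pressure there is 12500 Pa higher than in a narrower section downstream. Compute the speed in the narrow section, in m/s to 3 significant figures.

v₂ ≈ 5.20 m/s

Along the level pipe P + ½ρv² is conserved, hence v₂² = v₁² + 2(P₁ − P₂)/ρ.
v₂ = √(2.69² + 2·12500/1260) = √(7.24 + 19.8) = 5.20 m/s.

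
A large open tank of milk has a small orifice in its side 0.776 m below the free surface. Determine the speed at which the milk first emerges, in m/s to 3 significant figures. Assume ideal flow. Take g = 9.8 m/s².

3.90 m/s

Torricelli's result v = √(2gh) gives v = √(2·9.8·0.776) = 3.90 m/s.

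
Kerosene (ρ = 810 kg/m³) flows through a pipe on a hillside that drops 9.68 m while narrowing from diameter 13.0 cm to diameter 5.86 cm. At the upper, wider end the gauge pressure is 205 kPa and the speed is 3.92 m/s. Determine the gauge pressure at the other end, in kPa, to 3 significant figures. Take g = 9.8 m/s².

P₂ ≈ 137 kPa

By continuity, v₂ = v₁·A₁/A₂ = 3.92·(133/27.0) = 19.3 m/s.
Energy conservation along the streamline gives P₂ = P₁ − ½ρ(v₂² − v₁²) − ρg(h₂ − h₁).
P₂ = 205000 + ½·810·(3.92² − 19.3²) − 810·9.8·(−9.68) = 205000 + (-145000) − (-76800) = 137000 Pa.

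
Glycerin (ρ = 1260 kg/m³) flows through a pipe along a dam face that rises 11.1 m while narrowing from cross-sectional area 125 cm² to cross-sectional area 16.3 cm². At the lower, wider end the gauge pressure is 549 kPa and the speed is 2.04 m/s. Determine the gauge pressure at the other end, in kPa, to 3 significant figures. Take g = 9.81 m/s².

P₂ ≈ 260 kPa

By continuity, v₂ = v₁·A₁/A₂ = 2.04·(125/16.3) = 15.6 m/s.
Applying Bernoulli between the two ends and solving for P₂: P₂ = P₁ + ½ρ(v₁² − v₂²) − ρgΔh.
P₂ = 549000 + ½·1260·(2.04² − 15.6²) − 1260·9.81·(+11.1) = 549000 + (-152000) − (137000) = 260000 Pa.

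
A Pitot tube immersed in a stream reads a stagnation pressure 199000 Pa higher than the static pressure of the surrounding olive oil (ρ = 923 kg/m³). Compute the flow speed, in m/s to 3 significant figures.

v ≈ 20.8 m/s

The dynamic pressure equals the rise in static pressure at the stagnation point: ΔP = ½ρv².
v = √(2ΔP/ρ) = √(2·199000/923) = 20.8 m/s.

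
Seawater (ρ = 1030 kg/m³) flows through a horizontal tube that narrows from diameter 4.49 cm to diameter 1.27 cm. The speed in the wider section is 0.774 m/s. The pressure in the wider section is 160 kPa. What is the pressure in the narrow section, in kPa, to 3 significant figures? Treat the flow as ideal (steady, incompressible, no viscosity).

P₂ = 112 kPa

By continuity, v₂ = v₁·A₁/A₂ = 0.774·(15.8/1.27) = 9.67 m/s.
Along the horizontal streamline, P + ½ρv² is constant.
P₂ = P₁ − ½ρ(v₂² − v₁²) = 160000 − ½·1030·(9.67² − 0.774²) = 160000 − 47900 = 112000 Pa.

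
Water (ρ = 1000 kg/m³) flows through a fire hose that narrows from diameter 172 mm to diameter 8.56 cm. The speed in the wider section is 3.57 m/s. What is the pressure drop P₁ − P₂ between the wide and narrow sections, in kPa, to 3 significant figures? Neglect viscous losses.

By continuity, v₂ = v₁·A₁/A₂ = 3.57·(232/57.5) = 14.4 m/s.
The pipe is horizontal, so Bernoulli reduces to P₁ + ½ρv₁² = P₂ + ½ρv₂².
P₁ − P₂ = ½·1000·(14.4² − 3.57²) = ½·1000·195 = 97500 Pa.

97.5 kPa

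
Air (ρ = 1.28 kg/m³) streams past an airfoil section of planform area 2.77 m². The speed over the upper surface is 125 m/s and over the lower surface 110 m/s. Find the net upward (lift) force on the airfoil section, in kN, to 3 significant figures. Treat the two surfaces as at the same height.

With equal heights on the two surfaces, Bernoulli gives P_lower − P_upper = ½ρ(v_upper² − v_lower²).
ΔP = ½·1.28·(125² − 110²) = 2260 Pa.
Lift = ΔP · A = 2260 × 2.77 = 6250 N.

F = 6.25 kN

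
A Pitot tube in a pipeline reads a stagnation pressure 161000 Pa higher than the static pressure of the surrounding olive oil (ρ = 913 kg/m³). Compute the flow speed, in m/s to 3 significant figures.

v = 18.8 m/s

At the stagnation point the flow is brought to rest, so Bernoulli gives P_stag − P_static = ½ρv².
v = √(2ΔP/ρ) = √(2·161000/913) = 18.8 m/s.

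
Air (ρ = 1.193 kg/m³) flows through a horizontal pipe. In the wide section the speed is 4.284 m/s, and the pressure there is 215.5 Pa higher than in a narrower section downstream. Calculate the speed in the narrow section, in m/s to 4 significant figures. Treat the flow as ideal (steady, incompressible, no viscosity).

v₂ ≈ 19.48 m/s

Along the level pipe P + ½ρv² is conserved, hence v₂² = v₁² + 2(P₁ − P₂)/ρ.
v₂ = √(4.284² + 2·215.5/1.193) = √(18.35 + 361.3) = 19.48 m/s.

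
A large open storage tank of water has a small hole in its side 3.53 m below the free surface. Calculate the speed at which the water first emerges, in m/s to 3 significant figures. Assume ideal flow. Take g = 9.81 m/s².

The surface is effectively still and both ends are open, so ½v² = gh and v = √(2·9.81·3.53) = 8.32 m/s.

v ≈ 8.32 m/s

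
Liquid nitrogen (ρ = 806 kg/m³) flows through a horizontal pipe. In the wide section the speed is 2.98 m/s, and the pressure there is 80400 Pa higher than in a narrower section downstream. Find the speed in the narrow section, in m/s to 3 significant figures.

With h₁ = h₂, rearranging Bernoulli gives v₂ = √(v₁² + 2ΔP/ρ).
v₂ = √(2.98² + 2·80400/806) = √(8.88 + 200) = 14.4 m/s.

v₂ ≈ 14.4 m/s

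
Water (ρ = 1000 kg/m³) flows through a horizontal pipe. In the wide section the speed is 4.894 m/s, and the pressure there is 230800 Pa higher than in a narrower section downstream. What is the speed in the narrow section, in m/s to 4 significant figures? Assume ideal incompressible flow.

22.04 m/s

Along the level pipe P + ½ρv² is conserved, hence v₂² = v₁² + 2(P₁ − P₂)/ρ.
v₂ = √(4.894² + 2·230800/1000) = √(23.95 + 461.6) = 22.04 m/s.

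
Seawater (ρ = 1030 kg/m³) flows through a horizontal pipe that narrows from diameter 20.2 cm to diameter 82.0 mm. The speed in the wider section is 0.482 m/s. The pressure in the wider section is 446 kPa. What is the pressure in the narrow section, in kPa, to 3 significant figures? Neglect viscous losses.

Continuity gives A₁v₁ = A₂v₂, so v₂ = (320 cm²)/(52.8 cm²) × 0.482 m/s = 2.92 m/s.
With no height change, Bernoulli's equation is P₁ + ½ρv₁² = P₂ + ½ρv₂².
P₂ = P₁ − ½ρ(v₂² − v₁²) = 446000 − ½·1030·(2.92² − 0.482²) = 446000 − 4290 = 442000 Pa.

P₂ ≈ 442 kPa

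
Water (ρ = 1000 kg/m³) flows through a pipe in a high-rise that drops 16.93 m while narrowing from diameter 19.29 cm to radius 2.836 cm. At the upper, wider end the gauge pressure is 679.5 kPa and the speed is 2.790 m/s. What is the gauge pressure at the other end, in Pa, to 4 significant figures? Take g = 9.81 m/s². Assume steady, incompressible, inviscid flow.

The volume flow rate is constant, so v₂ = (A₁/A₂)v₁ = (292.2/25.27)·2.790 = 32.27 m/s.
Applying Bernoulli between the two ends and solving for P₂: P₂ = P₁ + ½ρ(v₁² − v₂²) − ρgΔh.
P₂ = 679500 + ½·1000·(2.790² − 32.27²) − 1000·9.81·(−16.93) = 679500 + (-516800) − (-166100) = 328800 Pa.

328800 Pa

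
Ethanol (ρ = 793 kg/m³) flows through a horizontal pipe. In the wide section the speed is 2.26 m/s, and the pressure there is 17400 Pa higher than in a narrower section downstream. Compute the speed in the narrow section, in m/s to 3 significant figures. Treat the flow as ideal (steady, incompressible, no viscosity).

v₂ ≈ 7.00 m/s

Horizontal Bernoulli: P₁ + ½ρv₁² = P₂ + ½ρv₂², so v₂² = v₁² + 2(P₁ − P₂)/ρ.
v₂ = √(2.26² + 2·17400/793) = √(5.11 + 43.9) = 7.00 m/s.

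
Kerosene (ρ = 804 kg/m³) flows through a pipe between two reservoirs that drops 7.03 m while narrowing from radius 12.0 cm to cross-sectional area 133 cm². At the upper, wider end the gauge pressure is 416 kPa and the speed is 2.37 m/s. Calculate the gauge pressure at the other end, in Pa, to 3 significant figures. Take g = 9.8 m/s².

P₂ ≈ 448000 Pa

The volume flow rate is constant, so v₂ = (A₁/A₂)v₁ = (452/133)·2.37 = 8.06 m/s.
Energy conservation along the streamline gives P₂ = P₁ − ½ρ(v₂² − v₁²) − ρg(h₂ − h₁).
P₂ = 416000 + ½·804·(2.37² − 8.06²) − 804·9.8·(−7.03) = 416000 + (-23900) − (-55400) = 448000 Pa.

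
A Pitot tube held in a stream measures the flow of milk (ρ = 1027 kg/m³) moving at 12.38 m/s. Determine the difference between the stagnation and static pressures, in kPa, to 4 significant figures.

ΔP ≈ 78.70 kPa

Bernoulli between the free stream and the stagnation point: ½ρv² = P_stag − P_static.
ΔP = ½·1027·12.38² = 78700 Pa.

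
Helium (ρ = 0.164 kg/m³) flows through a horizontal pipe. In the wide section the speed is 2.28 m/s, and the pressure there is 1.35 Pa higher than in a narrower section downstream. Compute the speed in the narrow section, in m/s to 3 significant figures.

v₂ ≈ 4.65 m/s

Horizontal Bernoulli: P₁ + ½ρv₁² = P₂ + ½ρv₂², so v₂² = v₁² + 2(P₁ − P₂)/ρ.
v₂ = √(2.28² + 2·1.35/0.164) = √(5.20 + 16.5) = 4.65 m/s.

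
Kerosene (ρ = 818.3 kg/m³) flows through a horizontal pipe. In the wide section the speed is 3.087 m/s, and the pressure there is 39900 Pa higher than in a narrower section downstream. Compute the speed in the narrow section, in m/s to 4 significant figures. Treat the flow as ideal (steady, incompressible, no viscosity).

With h₁ = h₂, rearranging Bernoulli gives v₂ = √(v₁² + 2ΔP/ρ).
v₂ = √(3.087² + 2·39900/818.3) = √(9.530 + 97.52) = 10.35 m/s.

v₂ ≈ 10.35 m/s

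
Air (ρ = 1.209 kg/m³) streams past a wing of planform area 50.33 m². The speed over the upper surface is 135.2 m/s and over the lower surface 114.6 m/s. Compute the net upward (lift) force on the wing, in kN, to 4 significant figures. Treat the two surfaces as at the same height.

F ≈ 156.6 kN

With equal heights on the two surfaces, Bernoulli gives P_lower − P_upper = ½ρ(v_upper² − v_lower²).
ΔP = ½·1.209·(135.2² − 114.6²) = 3111 Pa.
Lift = ΔP · A = 3111 × 50.33 = 156600 N.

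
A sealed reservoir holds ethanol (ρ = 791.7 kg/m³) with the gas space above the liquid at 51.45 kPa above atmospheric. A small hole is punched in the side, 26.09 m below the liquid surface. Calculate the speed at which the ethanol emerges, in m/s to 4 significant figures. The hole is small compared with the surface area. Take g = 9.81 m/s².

25.33 m/s

Take point 1 at the surface (v₁ ≈ 0) and point 2 at the hole (at atmospheric pressure). Bernoulli: P₁ + ρg h = P_atm + ½ρv₂².
With P₁ − P_atm = 51450 Pa, v₂ = √(2gh + 2ΔP/ρ) = √(2·9.81·26.09 + 2·51450/791.7) = 25.33 m/s.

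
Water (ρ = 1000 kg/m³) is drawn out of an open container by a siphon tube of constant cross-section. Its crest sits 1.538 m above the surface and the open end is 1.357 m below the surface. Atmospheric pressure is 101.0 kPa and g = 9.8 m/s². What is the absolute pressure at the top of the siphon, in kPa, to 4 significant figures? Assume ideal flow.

The outlet speed comes from Torricelli: v = √(2g·1.357) = 5.157 m/s.
With constant cross-section the crest speed equals v; applying Bernoulli from the surface up to the crest, P_top = P_atm − ½ρv² − ρg·h_top.
P_top = 101000 − ½·1000·5.157² − 1000·9.8·1.538 = 72630 Pa.

P_top ≈ 72.63 kPa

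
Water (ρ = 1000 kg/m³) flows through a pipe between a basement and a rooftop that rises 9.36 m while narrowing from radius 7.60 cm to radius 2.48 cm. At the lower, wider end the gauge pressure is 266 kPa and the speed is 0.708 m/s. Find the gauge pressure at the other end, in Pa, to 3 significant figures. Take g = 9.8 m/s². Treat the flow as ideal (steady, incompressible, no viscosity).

P₂ ≈ 152000 Pa

Continuity gives A₁v₁ = A₂v₂, so v₂ = (181 cm²)/(19.3 cm²) × 0.708 m/s = 6.65 m/s.
Bernoulli: P₁ + ½ρv₁² + ρg h₁ = P₂ + ½ρv₂² + ρg h₂, so P₂ = P₁ + ½ρ(v₁² − v₂²) − ρg(h₂ − h₁).
P₂ = 266000 + ½·1000·(0.708² − 6.65²) − 1000·9.8·(+9.36) = 266000 + (-21900) − (91700) = 152000 Pa.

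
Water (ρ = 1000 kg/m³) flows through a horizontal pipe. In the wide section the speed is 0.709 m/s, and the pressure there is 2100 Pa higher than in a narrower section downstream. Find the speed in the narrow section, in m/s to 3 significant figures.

Along the level pipe P + ½ρv² is conserved, hence v₂² = v₁² + 2(P₁ − P₂)/ρ.
v₂ = √(0.709² + 2·2100/1000) = √(0.503 + 4.20) = 2.17 m/s.

v₂ ≈ 2.17 m/s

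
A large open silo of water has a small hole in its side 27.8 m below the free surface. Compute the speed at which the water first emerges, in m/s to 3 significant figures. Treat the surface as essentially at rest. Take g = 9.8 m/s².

Torricelli's result v = √(2gh) gives v = √(2·9.8·27.8) = 23.3 m/s.

v ≈ 23.3 m/s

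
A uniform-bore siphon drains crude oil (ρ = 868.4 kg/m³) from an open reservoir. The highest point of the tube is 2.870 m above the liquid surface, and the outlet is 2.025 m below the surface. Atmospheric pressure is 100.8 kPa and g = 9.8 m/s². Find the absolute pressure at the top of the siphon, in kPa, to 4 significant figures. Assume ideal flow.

From the surface to the outlet (both open to atmosphere, surface at rest): v = √(2g·h_out) = √(2·9.8·2.025) = 6.300 m/s.
The bore is uniform, so the speed at the crest is the same v. Bernoulli surface→crest: P_atm = P_top + ½ρv² + ρg·h_top.
P_top = 100800 − ½·868.4·6.300² − 868.4·9.8·2.870 = 59140 Pa.

P_top ≈ 59.14 kPa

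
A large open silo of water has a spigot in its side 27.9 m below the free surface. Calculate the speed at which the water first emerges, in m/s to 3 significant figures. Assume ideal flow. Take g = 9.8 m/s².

v ≈ 23.4 m/s

Torricelli's result v = √(2gh) gives v = √(2·9.8·27.9) = 23.4 m/s.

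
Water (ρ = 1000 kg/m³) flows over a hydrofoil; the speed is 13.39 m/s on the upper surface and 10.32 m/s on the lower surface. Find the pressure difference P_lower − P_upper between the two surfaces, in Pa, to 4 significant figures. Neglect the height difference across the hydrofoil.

The pressure is lower where the speed is higher: ΔP = ½ρ(v_up² − v_low²).
ΔP = ½·1000·(13.39² − 10.32²) = 36390 Pa.

ΔP ≈ 36390 Pa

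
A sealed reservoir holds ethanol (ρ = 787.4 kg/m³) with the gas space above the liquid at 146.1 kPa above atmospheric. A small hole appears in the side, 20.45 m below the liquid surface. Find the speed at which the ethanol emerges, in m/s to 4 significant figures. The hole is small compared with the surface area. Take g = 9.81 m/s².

v = 27.79 m/s

Take point 1 at the surface (v₁ ≈ 0) and point 2 at the hole (at atmospheric pressure). Bernoulli: P₁ + ρg h = P_atm + ½ρv₂².
With P₁ − P_atm = 146100 Pa, v₂ = √(2gh + 2ΔP/ρ) = √(2·9.81·20.45 + 2·146100/787.4) = 27.79 m/s.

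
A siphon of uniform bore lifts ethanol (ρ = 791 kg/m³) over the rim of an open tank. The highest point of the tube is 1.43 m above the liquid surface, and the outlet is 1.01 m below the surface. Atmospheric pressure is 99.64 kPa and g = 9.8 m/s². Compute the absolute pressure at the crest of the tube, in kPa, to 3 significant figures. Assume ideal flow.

Bernoulli surface→outlet gives ½v² = g·h_out, so v = √(2·9.8·1.01) = 4.45 m/s.
The bore is uniform, so the speed at the crest is the same v. Bernoulli surface→crest: P_atm = P_top + ½ρv² + ρg·h_top.
P_top = 99640 − ½·791·4.45² − 791·9.8·1.43 = 80700 Pa.

P_top ≈ 80.7 kPa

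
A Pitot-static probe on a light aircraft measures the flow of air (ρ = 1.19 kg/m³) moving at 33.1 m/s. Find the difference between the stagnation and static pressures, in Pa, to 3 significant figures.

At the stagnation point the flow is brought to rest, so Bernoulli gives P_stag − P_static = ½ρv².
ΔP = ½·1.19·33.1² = 652 Pa.

652 Pa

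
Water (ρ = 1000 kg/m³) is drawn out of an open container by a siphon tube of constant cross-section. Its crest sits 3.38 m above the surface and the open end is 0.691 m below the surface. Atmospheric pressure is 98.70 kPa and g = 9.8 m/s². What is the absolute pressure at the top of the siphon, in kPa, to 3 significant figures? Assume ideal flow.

P_top ≈ 58.8 kPa

From the surface to the outlet (both open to atmosphere, surface at rest): v = √(2g·h_out) = √(2·9.8·0.691) = 3.68 m/s.
Continuity keeps v the same throughout the tube; from surface to crest, P_atm + 0 = P_top + ½ρv² + ρg·h_top.
P_top = 98700 − ½·1000·3.68² − 1000·9.8·3.38 = 58800 Pa.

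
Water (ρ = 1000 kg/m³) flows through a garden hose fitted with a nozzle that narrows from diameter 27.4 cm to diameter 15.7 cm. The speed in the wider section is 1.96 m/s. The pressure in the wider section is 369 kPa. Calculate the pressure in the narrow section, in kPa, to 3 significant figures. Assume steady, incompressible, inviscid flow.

The volume flow rate is constant, so v₂ = (A₁/A₂)v₁ = (590/194)·1.96 = 5.97 m/s.
Along the horizontal streamline, P + ½ρv² is constant.
P₂ = P₁ − ½ρ(v₂² − v₁²) = 369000 − ½·1000·(5.97² − 1.96²) = 369000 − 15900 = 353000 Pa.

P₂ ≈ 353 kPa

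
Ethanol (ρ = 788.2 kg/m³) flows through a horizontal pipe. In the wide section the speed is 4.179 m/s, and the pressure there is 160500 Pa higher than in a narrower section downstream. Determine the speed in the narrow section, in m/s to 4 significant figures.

v₂ ≈ 20.61 m/s

With h₁ = h₂, rearranging Bernoulli gives v₂ = √(v₁² + 2ΔP/ρ).
v₂ = √(4.179² + 2·160500/788.2) = √(17.46 + 407.3) = 20.61 m/s.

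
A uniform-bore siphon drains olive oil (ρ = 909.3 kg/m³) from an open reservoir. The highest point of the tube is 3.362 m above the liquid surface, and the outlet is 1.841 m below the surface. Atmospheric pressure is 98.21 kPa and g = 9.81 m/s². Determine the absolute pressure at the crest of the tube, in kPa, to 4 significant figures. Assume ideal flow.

From the surface to the outlet (both open to atmosphere, surface at rest): v = √(2g·h_out) = √(2·9.81·1.841) = 6.010 m/s.
Continuity keeps v the same throughout the tube; from surface to crest, P_atm + 0 = P_top + ½ρv² + ρg·h_top.
P_top = 98210 − ½·909.3·6.010² − 909.3·9.81·3.362 = 51800 Pa.

P_top = 51.80 kPa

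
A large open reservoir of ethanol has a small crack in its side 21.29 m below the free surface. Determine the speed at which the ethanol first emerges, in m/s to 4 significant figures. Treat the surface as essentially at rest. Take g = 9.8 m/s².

With the surface at rest and both surface and jet at atmospheric pressure, Bernoulli gives ρg h = ½ρv², so v = √(2gh) = √(2·9.8·21.29) = 20.43 m/s.

v = 20.43 m/s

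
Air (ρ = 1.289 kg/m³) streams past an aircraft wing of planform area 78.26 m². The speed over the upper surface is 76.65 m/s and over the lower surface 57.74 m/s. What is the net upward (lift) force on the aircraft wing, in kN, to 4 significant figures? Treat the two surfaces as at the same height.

F ≈ 128.2 kN

The faster flow above has the lower pressure; Bernoulli (same height) gives ΔP = ½ρ(v_up² − v_low²).
ΔP = ½·1.289·(76.65² − 57.74²) = 1638 Pa.
Lift = ΔP · A = 1638 × 78.26 = 128200 N.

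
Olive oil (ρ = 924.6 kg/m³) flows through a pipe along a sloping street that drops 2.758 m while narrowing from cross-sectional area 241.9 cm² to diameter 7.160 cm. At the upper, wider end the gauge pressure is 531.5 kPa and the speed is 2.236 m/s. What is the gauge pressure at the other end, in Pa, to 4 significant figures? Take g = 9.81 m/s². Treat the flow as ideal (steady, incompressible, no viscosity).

P₂ ≈ 475400 Pa

Continuity gives A₁v₁ = A₂v₂, so v₂ = (241.9 cm²)/(40.26 cm²) × 2.236 m/s = 13.43 m/s.
Bernoulli: P₁ + ½ρv₁² + ρg h₁ = P₂ + ½ρv₂² + ρg h₂, so P₂ = P₁ + ½ρ(v₁² − v₂²) − ρg(h₂ − h₁).
P₂ = 531500 + ½·924.6·(2.236² − 13.43²) − 924.6·9.81·(−2.758) = 531500 + (-81120) − (-25020) = 475400 Pa.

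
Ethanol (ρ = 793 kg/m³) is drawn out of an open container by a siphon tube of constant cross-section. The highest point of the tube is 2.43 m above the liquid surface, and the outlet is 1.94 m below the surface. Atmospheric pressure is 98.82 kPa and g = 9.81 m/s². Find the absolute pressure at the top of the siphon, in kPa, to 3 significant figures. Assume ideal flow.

P_top = 64.8 kPa

From the surface to the outlet (both open to atmosphere, surface at rest): v = √(2g·h_out) = √(2·9.81·1.94) = 6.17 m/s.
The bore is uniform, so the speed at the crest is the same v. Bernoulli surface→crest: P_atm = P_top + ½ρv² + ρg·h_top.
P_top = 98820 − ½·793·6.17² − 793·9.81·2.43 = 64800 Pa.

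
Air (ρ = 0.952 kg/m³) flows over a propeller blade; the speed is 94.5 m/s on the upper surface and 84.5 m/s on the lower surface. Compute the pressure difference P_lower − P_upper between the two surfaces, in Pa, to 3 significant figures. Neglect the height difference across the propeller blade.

The pressure is lower where the speed is higher: ΔP = ½ρ(v_up² − v_low²).
ΔP = ½·0.952·(94.5² − 84.5²) = 852 Pa.

852 Pa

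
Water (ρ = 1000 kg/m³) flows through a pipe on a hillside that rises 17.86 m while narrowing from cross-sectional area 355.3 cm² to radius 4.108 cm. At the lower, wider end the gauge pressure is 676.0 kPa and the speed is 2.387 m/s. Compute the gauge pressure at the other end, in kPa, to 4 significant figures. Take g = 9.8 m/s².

The volume flow rate is constant, so v₂ = (A₁/A₂)v₁ = (355.3/53.02)·2.387 = 16.00 m/s.
Energy conservation along the streamline gives P₂ = P₁ − ½ρ(v₂² − v₁²) − ρg(h₂ − h₁).
P₂ = 676000 + ½·1000·(2.387² − 16.00²) − 1000·9.8·(+17.86) = 676000 + (-125100) − (175000) = 375900 Pa.

P₂ = 375.9 kPa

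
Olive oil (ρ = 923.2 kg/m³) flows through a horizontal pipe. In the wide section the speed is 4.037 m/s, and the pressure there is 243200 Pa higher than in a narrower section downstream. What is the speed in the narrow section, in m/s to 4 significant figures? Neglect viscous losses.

Along the level pipe P + ½ρv² is conserved, hence v₂² = v₁² + 2(P₁ − P₂)/ρ.
v₂ = √(4.037² + 2·243200/923.2) = √(16.30 + 526.9) = 23.31 m/s.

v₂ = 23.31 m/s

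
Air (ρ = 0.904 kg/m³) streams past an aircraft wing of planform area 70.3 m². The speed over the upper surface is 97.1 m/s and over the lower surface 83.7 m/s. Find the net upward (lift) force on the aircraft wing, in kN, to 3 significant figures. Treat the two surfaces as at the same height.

F = 77.0 kN

With equal heights on the two surfaces, Bernoulli gives P_lower − P_upper = ½ρ(v_upper² − v_lower²).
ΔP = ½·0.904·(97.1² − 83.7²) = 1100 Pa.
Lift = ΔP · A = 1100 × 70.3 = 77000 N.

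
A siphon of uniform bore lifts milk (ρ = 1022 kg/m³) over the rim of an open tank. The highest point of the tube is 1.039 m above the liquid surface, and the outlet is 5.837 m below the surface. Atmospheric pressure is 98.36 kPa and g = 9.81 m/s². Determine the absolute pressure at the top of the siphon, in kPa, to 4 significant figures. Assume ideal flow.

P_top ≈ 29.42 kPa

From the surface to the outlet (both open to atmosphere, surface at rest): v = √(2g·h_out) = √(2·9.81·5.837) = 10.70 m/s.
The bore is uniform, so the speed at the crest is the same v. Bernoulli surface→crest: P_atm = P_top + ½ρv² + ρg·h_top.
P_top = 98360 − ½·1022·10.70² − 1022·9.81·1.039 = 29420 Pa.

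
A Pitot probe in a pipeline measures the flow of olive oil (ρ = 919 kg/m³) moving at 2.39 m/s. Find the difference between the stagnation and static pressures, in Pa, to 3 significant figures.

ΔP ≈ 2620 Pa

Bernoulli between the free stream and the stagnation point: ½ρv² = P_stag − P_static.
ΔP = ½·919·2.39² = 2620 Pa.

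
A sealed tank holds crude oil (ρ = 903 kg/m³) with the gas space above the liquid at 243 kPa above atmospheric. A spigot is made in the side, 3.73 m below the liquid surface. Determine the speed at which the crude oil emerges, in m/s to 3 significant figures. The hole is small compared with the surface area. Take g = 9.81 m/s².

Take point 1 at the surface (v₁ ≈ 0) and point 2 at the hole (at atmospheric pressure). Bernoulli: P₁ + ρg h = P_atm + ½ρv₂².
With P₁ − P_atm = 243000 Pa, v₂ = √(2gh + 2ΔP/ρ) = √(2·9.81·3.73 + 2·243000/903) = 24.7 m/s.

v ≈ 24.7 m/s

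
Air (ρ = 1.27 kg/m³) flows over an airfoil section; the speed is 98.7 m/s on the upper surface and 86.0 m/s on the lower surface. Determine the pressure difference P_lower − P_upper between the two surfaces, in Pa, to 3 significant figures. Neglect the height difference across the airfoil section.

The pressure is lower where the speed is higher: ΔP = ½ρ(v_up² − v_low²).
ΔP = ½·1.27·(98.7² − 86.0²) = 1490 Pa.

1490 Pa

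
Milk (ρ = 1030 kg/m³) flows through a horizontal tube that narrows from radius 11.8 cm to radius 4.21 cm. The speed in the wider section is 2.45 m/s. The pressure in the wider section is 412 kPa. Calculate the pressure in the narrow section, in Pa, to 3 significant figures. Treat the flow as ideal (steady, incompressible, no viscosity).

The volume flow rate is constant, so v₂ = (A₁/A₂)v₁ = (437/55.7)·2.45 = 19.2 m/s.
The pipe is horizontal, so Bernoulli reduces to P₁ + ½ρv₁² = P₂ + ½ρv₂².
P₂ = P₁ − ½ρ(v₂² − v₁²) = 412000 − ½·1030·(19.2² − 2.45²) = 412000 − 188000 = 224000 Pa.

P₂ ≈ 224000 Pa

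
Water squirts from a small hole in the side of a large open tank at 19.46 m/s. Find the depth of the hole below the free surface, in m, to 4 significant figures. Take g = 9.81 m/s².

h ≈ 19.30 m

Inverting v = √(2gh) gives h = v² / 2g.
h = 19.46²/(2·9.81) = 378.7/19.62 = 19.30 m.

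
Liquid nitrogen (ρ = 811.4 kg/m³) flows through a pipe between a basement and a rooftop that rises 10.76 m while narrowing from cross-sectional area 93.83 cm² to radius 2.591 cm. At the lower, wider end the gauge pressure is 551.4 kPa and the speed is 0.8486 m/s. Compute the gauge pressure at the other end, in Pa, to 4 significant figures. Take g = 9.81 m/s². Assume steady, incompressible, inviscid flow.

Mass conservation (A₁v₁ = A₂v₂) gives v₂ = 0.8486 × 93.83/21.09 = 3.775 m/s.
Applying Bernoulli between the two ends and solving for P₂: P₂ = P₁ + ½ρ(v₁² − v₂²) − ρgΔh.
P₂ = 551400 + ½·811.4·(0.8486² − 3.775²) − 811.4·9.81·(+10.76) = 551400 + (-5490) − (85650) = 460300 Pa.

460300 Pa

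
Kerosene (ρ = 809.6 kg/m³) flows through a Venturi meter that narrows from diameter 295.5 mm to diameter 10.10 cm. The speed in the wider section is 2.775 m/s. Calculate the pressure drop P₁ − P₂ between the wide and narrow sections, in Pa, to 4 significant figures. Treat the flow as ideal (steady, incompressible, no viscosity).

ΔP ≈ 225300 Pa

Continuity gives A₁v₁ = A₂v₂, so v₂ = (685.8 cm²)/(80.12 cm²) × 2.775 m/s = 23.75 m/s.
The pipe is horizontal, so Bernoulli reduces to P₁ + ½ρv₁² = P₂ + ½ρv₂².
P₁ − P₂ = ½·809.6·(23.75² − 2.775²) = ½·809.6·556.5 = 225300 Pa.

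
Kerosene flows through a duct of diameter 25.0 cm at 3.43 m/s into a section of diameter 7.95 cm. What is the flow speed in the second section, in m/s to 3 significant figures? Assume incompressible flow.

The volume flow rate is constant, so v₂ = (A₁/A₂)v₁ = (491/49.6)·3.43 = 33.9 m/s.

v₂ ≈ 33.9 m/s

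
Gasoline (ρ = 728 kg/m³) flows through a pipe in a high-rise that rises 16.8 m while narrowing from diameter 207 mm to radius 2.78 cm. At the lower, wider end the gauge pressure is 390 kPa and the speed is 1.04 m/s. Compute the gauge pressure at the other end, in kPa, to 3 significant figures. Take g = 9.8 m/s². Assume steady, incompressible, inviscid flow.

195 kPa

Mass conservation (A₁v₁ = A₂v₂) gives v₂ = 1.04 × 337/24.3 = 14.4 m/s.
Bernoulli: P₁ + ½ρv₁² + ρg h₁ = P₂ + ½ρv₂² + ρg h₂, so P₂ = P₁ + ½ρ(v₁² − v₂²) − ρg(h₂ − h₁).
P₂ = 390000 + ½·728·(1.04² − 14.4²) − 728·9.8·(+16.8) = 390000 + (-75200) − (120000) = 195000 Pa.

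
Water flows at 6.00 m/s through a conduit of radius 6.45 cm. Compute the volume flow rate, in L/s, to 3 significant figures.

Q ≈ 78.4 L/s

Q = A·v = 0.0131 m² × 6.00 m/s = 0.0784 m³/s.
Converting: 0.0784 m³/s × 1000 = 78.4 L/s.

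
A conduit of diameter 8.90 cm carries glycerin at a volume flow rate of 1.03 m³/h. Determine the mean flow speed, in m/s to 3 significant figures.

v ≈ 0.0460 m/s

Q = 1.03 m³/h = 0.000286 m³/s.
v = Q/A = 0.000286 / 0.00622 = 0.0460 m/s.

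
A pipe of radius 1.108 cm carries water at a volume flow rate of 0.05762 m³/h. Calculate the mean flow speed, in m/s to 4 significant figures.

Q = 0.05762 m³/h = 0.00001601 m³/s.
v = Q/A = 0.00001601 / 0.0003857 = 0.04150 m/s.

v = 0.04150 m/s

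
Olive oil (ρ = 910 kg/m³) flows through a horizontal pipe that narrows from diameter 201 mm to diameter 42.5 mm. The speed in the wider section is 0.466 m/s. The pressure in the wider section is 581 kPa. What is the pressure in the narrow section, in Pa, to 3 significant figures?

Continuity gives A₁v₁ = A₂v₂, so v₂ = (317 cm²)/(14.2 cm²) × 0.466 m/s = 10.4 m/s.
Bernoulli (h₁ = h₂): P₁ − P₂ = ½ρ(v₂² − v₁²).
P₂ = P₁ − ½ρ(v₂² − v₁²) = 581000 − ½·910·(10.4² − 0.466²) = 581000 − 49300 = 532000 Pa.

P₂ = 532000 Pa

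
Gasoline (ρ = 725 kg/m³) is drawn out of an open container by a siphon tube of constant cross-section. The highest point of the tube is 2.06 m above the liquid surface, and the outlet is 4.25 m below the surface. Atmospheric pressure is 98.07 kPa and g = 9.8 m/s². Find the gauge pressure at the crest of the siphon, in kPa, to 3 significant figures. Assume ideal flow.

P_gauge = -44.8 kPa

The outlet speed comes from Torricelli: v = √(2g·4.25) = 9.13 m/s.
The bore is uniform, so the speed at the crest is the same v. Bernoulli surface→crest: P_atm = P_top + ½ρv² + ρg·h_top.
P_top = 98070 − ½·725·9.13² − 725·9.8·2.06 = 53200 Pa. So P_gauge = P_top − P_atm = -44800 Pa.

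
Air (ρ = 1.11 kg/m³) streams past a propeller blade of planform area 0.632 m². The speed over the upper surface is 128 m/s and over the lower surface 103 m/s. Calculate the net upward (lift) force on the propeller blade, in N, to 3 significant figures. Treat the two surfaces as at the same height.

From P + ½ρv² = const at equal height, P_low − P_up = ½ρ(v_up² − v_low²).
ΔP = ½·1.11·(128² − 103²) = 3210 Pa.
Lift = ΔP · A = 3210 × 0.632 = 2030 N.

F ≈ 2030 N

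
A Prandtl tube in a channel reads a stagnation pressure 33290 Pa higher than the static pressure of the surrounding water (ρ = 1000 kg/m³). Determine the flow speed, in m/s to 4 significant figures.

v ≈ 8.160 m/s

At the stagnation point the flow is brought to rest, so Bernoulli gives P_stag − P_static = ½ρv².
v = √(2ΔP/ρ) = √(2·33290/1000) = 8.160 m/s.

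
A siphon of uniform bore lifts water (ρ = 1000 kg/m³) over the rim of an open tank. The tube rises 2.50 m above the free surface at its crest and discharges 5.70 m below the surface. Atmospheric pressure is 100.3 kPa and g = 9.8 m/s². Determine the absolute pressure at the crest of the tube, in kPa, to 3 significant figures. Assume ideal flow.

P_top = 19.9 kPa

From the surface to the outlet (both open to atmosphere, surface at rest): v = √(2g·h_out) = √(2·9.8·5.70) = 10.6 m/s.
The bore is uniform, so the speed at the crest is the same v. Bernoulli surface→crest: P_atm = P_top + ½ρv² + ρg·h_top.
P_top = 100300 − ½·1000·10.6² − 1000·9.8·2.50 = 19900 Pa.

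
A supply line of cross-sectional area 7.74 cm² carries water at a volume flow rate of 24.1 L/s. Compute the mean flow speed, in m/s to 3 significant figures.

Q = 24.1 L/s = 0.0241 m³/s.
v = Q/A = 0.0241 / 0.000774 = 31.1 m/s.

v ≈ 31.1 m/s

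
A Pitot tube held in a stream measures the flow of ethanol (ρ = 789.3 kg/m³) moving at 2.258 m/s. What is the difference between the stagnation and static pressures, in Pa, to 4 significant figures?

2012 Pa

The dynamic pressure equals the rise in static pressure at the stagnation point: ΔP = ½ρv².
ΔP = ½·789.3·2.258² = 2012 Pa.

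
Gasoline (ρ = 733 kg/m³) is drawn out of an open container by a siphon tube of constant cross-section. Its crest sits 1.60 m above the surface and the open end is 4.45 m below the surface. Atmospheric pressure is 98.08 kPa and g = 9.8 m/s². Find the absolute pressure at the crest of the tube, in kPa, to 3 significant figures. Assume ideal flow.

54.6 kPa

From the surface to the outlet (both open to atmosphere, surface at rest): v = √(2g·h_out) = √(2·9.8·4.45) = 9.34 m/s.
The bore is uniform, so the speed at the crest is the same v. Bernoulli surface→crest: P_atm = P_top + ½ρv² + ρg·h_top.
P_top = 98080 − ½·733·9.34² − 733·9.8·1.60 = 54600 Pa.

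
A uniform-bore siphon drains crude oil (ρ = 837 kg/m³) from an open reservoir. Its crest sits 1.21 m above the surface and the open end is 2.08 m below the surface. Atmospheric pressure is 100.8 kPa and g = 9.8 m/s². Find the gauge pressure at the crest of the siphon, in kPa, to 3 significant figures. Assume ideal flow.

P_gauge ≈ -27.0 kPa

Bernoulli surface→outlet gives ½v² = g·h_out, so v = √(2·9.8·2.08) = 6.38 m/s.
Continuity keeps v the same throughout the tube; from surface to crest, P_atm + 0 = P_top + ½ρv² + ρg·h_top.
P_top = 100800 − ½·837·6.38² − 837·9.8·1.21 = 73800 Pa. So P_gauge = P_top − P_atm = -27000 Pa.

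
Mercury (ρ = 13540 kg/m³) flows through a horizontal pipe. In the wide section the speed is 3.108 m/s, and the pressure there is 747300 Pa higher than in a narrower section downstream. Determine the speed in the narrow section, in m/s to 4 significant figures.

Along the level pipe P + ½ρv² is conserved, hence v₂² = v₁² + 2(P₁ − P₂)/ρ.
v₂ = √(3.108² + 2·747300/13540) = √(9.660 + 110.4) = 10.96 m/s.

v₂ ≈ 10.96 m/s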